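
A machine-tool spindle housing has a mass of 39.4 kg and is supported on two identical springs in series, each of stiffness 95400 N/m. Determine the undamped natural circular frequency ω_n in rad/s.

Series springs: 1/k_eq = 2/95400, so k_eq = 95400/2 = 47700 N/m.
ω_n = √(k_eq/m) = √(47700/39.4) = √1211 = 34.79 rad/s.

34.8 rad/s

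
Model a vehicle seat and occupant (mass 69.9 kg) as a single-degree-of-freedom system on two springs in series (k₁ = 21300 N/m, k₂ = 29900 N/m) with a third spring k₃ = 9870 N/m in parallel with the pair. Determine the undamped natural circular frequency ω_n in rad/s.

17.9 rad/s

Series pair: k_s = k₁k₂/(k₁+k₂) = (21300)(29900)/(21300 + 29900) = 12440 N/m. In parallel with k₃: k_eq = 12440 + 9870 = 22310 N/m.
ω_n = √(k_eq/m) = √(22310/69.9) = √319.2 = 17.86 rad/s.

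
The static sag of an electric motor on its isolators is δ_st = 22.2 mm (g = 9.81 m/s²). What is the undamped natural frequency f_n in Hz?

3.35 Hz

ω_n = √(g/δ_st) = √(9.81/0.0222) = √441.9 = 21.02 rad/s.
f_n = ω_n/(2π) = 21.02/6.283 = 3.346 Hz.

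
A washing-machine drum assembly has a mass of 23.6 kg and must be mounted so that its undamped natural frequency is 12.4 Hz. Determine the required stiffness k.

ω_n = 2πf_n = 2π × 12.4 = 77.91 rad/s.
k = m·ω_n² = 23.6 × 77.91² = 23.6 × 6070 = 143300 N/m.

143000 N/m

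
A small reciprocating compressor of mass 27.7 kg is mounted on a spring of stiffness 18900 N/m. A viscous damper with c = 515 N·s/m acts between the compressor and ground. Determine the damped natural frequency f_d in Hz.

3.89 Hz

ω_n = √(k/m) = √(18900/27.7) = 26.12 rad/s.
Critical damping c_c = 2√(k·m) = 2√(18900 × 27.7) = 1447 N·s/m, so ζ = c/c_c = 515/1447 = 0.3559.
ω_d = ω_n√(1 − ζ²) = 26.12 × √(1 − 0.127) = 24.41 rad/s.
f_d = ω_d/(2π) = 3.885 Hz.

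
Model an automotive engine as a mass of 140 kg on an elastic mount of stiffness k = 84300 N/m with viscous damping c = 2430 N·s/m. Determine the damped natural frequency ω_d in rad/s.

23.0 rad/s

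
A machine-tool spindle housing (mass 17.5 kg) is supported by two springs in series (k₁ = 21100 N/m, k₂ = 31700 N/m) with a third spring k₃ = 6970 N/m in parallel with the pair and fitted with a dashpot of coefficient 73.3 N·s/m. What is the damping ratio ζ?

Series pair: k_s = k₁k₂/(k₁+k₂) = (21100)(31700)/(21100 + 31700) = 12670 N/m. In parallel with k₃: k_eq = 12670 + 6970 = 19640 N/m.
ω_n = √(k_eq/m) = √(19640/17.5) = 33.50 rad/s.
Critical damping c_c = 2√(k_eq·m) = 2√(19640 × 17.5) = 1172 N·s/m, so ζ = c/c_c = 73.3/1172 = 0.06252.

0.0625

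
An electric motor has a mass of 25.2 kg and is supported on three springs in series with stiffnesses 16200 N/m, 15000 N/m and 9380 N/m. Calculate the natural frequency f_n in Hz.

2.07 Hz

Series springs: 1/k_eq = 1/16200 + 1/15000 + 1/9380 = 0.0002350, so k_eq = 4255 N/m.
ω_n = √(k_eq/m) = √(4255/25.2) = √168.9 = 12.99 rad/s.
f_n = ω_n/(2π) = 12.99/6.283 = 2.068 Hz.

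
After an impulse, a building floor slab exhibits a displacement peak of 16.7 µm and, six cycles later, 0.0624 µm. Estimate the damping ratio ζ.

0.147

Logarithmic decrement δ = (1/n)·ln(x₀/x_n) = (1/6)·ln(16.7/0.0624) = (1/6)·ln(267.6) = 0.9316.
ζ = δ/√(4π² + δ²) = 0.9316/√(39.48 + 0.868) = 0.9316/6.352 = 0.1467.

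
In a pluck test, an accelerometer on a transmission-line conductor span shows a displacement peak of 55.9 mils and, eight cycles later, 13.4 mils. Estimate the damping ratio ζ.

Logarithmic decrement δ = (1/n)·ln(x₀/x_n) = (1/8)·ln(55.9/13.4) = (1/8)·ln(4.172) = 0.1785.
ζ = δ/√(4π² + δ²) = 0.1785/√(39.48 + 0.0319) = 0.1785/6.286 = 0.02840.

0.0284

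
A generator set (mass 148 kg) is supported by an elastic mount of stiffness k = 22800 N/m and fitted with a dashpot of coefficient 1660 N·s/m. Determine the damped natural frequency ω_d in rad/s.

ω_n = √(k/m) = √(22800/148) = 12.41 rad/s.
Critical damping c_c = 2√(k·m) = 2√(22800 × 148) = 3674 N·s/m, so ζ = c/c_c = 1660/3674 = 0.4518.
ω_d = ω_n√(1 − ζ²) = 12.41 × √(1 − 0.204) = 11.07 rad/s.

11.1 rad/s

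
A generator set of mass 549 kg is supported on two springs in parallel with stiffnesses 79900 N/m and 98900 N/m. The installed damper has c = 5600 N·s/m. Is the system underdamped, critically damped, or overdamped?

Parallel springs add: k_eq = 79900 + 98900 = 178800 N/m.
c_c = 2√(k_eq·m) = 19820 N·s/m; ζ = c/c_c = 5600/19820 = 0.283.
Since ζ < 1 the system is underdamped.

underdamped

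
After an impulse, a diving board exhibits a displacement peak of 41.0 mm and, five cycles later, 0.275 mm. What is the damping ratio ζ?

Logarithmic decrement δ = (1/n)·ln(x₀/x_n) = (1/5)·ln(41.0/0.275) = (1/5)·ln(149.1) = 1.001.
ζ = δ/√(4π² + δ²) = 1.001/√(39.48 + 1.00) = 1.001/6.362 = 0.1573.

0.157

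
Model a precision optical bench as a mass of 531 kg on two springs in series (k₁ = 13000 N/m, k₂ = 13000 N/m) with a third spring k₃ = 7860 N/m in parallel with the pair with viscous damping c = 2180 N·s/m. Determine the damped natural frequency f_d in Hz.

Series pair: k_s = k₁k₂/(k₁+k₂) = (13000)(13000)/(13000 + 13000) = 6500 N/m. In parallel with k₃: k_eq = 6500 + 7860 = 14360 N/m.
ω_n = √(k_eq/m) = √(14360/531) = 5.200 rad/s.
Critical damping c_c = 2√(k_eq·m) = 2√(14360 × 531) = 5523 N·s/m, so ζ = c/c_c = 2180/5523 = 0.3947.
ω_d = ω_n√(1 − ζ²) = 5.200 × √(1 − 0.156) = 4.778 rad/s.
f_d = ω_d/(2π) = 0.7604 Hz.

0.760 Hz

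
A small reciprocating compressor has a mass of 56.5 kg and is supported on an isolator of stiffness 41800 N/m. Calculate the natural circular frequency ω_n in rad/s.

ω_n = √(k/m) = √(41800/56.5) = √739.8 = 27.20 rad/s.

27.2 rad/s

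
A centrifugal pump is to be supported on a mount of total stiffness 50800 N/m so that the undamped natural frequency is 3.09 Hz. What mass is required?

135 kg

ω_n = 2πf_n = 2π × 3.09 = 19.42 rad/s.
m = k/ω_n² = 50800/19.42² = 50800/376.9 = 134.8 kg.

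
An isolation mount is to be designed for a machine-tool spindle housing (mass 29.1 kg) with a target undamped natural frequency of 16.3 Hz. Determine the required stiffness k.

305000 N/m

ω_n = 2πf_n = 2π × 16.3 = 102.4 rad/s.
k = m·ω_n² = 29.1 × 102.4² = 29.1 × 10490 = 305200 N/m.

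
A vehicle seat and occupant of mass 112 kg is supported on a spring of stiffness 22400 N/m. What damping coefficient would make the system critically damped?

c_c = 2√(k·m) = 2√(22400 × 112) = 2 × 1584 = 3168 N·s/m.

3170 N·s/m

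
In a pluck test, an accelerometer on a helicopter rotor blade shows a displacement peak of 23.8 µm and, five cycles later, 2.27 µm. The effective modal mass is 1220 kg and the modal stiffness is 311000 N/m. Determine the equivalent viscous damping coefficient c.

Logarithmic decrement δ = (1/n)·ln(x₀/x_n) = (1/5)·ln(23.8/2.27) = (1/5)·ln(10.48) = 0.4700.
ζ = δ/√(4π² + δ²) = 0.4700/√(39.48 + 0.221) = 0.4700/6.301 = 0.07459.
c = ζ · 2√(km) = 0.07459 × 2√(311000 × 1220) = 0.07459 × 38960 = 2906 N·s/m.

2910 N·s/m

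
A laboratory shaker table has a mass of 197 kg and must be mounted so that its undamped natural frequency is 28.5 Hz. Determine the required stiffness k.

6320000 N/m

ω_n = 2πf_n = 2π × 28.5 = 179.1 rad/s.
k = m·ω_n² = 197 × 179.1² = 197 × 32070 = 6317000 N/m.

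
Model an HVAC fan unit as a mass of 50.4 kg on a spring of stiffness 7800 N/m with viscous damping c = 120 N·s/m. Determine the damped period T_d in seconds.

ω_n = √(k/m) = √(7800/50.4) = 12.44 rad/s.
Critical damping c_c = 2√(k·m) = 2√(7800 × 50.4) = 1254 N·s/m, so ζ = c/c_c = 120/1254 = 0.09569.
ω_d = ω_n√(1 − ζ²) = 12.44 × √(1 − 0.00916) = 12.38 rad/s.
T_d = 2π/ω_d = 0.5074 s.

0.507 s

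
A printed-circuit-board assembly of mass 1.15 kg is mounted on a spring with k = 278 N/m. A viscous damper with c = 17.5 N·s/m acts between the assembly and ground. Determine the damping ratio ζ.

ω_n = √(k/m) = √(278.0/1.15) = 15.55 rad/s.
Critical damping c_c = 2√(k·m) = 2√(278.0 × 1.15) = 35.76 N·s/m, so ζ = c/c_c = 17.5/35.76 = 0.4894.

0.489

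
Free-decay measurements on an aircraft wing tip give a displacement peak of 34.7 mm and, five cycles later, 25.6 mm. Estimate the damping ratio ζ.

Logarithmic decrement δ = (1/n)·ln(x₀/x_n) = (1/5)·ln(34.7/25.6) = (1/5)·ln(1.355) = 0.06083.
ζ = δ/√(4π² + δ²) = 0.06083/√(39.48 + 0.00370) = 0.06083/6.283 = 0.009681.

0.00968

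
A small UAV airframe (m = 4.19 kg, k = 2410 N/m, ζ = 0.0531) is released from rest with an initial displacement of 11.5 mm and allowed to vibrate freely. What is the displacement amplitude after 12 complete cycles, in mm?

0.209 mm

Logarithmic decrement δ = 2πζ/√(1 − ζ²) = 2π × 0.05310/√(1 − 0.00282) = 0.3341.
After n cycles, x_n/x₀ = e^(−nδ), so x_12 = 11.5 × e^(−12 × 0.3341) = 11.5 × 0.01815 = 0.2087 mm.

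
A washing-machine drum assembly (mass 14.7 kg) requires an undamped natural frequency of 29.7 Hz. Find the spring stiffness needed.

ω_n = 2πf_n = 2π × 29.7 = 186.6 rad/s.
k = m·ω_n² = 14.7 × 186.6² = 14.7 × 34820 = 511900 N/m.

512000 N/m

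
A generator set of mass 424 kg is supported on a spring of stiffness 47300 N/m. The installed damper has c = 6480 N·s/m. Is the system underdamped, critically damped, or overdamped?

c_c = 2√(k·m) = 8957 N·s/m; ζ = c/c_c = 6480/8957 = 0.723.
Since ζ < 1 the system is underdamped.

underdamped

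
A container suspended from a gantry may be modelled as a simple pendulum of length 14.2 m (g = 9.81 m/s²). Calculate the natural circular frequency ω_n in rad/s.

For a simple pendulum ω_n = √(g/L) = √(9.81/14.2) = √0.6908 = 0.8312 rad/s.

0.831 rad/s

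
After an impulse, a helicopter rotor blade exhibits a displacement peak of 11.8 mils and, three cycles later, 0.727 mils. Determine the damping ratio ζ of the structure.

0.146

Logarithmic decrement δ = (1/n)·ln(x₀/x_n) = (1/3)·ln(11.8/0.727) = (1/3)·ln(16.23) = 0.9290.
ζ = δ/√(4π² + δ²) = 0.9290/√(39.48 + 0.863) = 0.9290/6.351 = 0.1463.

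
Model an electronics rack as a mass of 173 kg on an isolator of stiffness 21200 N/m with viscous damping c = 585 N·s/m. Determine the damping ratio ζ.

0.153

ω_n = √(k/m) = √(21200/173) = 11.07 rad/s.
Critical damping c_c = 2√(k·m) = 2√(21200 × 173) = 3830 N·s/m, so ζ = c/c_c = 585/3830 = 0.1527.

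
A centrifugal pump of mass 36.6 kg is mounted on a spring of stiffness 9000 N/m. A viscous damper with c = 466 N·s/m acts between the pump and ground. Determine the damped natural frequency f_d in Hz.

ω_n = √(k/m) = √(9000/36.6) = 15.68 rad/s.
Critical damping c_c = 2√(k·m) = 2√(9000 × 36.6) = 1148 N·s/m, so ζ = c/c_c = 466/1148 = 0.4060.
ω_d = ω_n√(1 − ζ²) = 15.68 × √(1 − 0.165) = 14.33 rad/s.
f_d = ω_d/(2π) = 2.281 Hz.

2.28 Hz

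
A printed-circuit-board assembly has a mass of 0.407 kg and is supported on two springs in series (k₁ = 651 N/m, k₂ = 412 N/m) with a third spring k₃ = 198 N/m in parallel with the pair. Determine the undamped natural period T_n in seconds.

Series pair: k_s = k₁k₂/(k₁+k₂) = (651)(412)/(651 + 412) = 252.3 N/m. In parallel with k₃: k_eq = 252.3 + 198 = 450.3 N/m.
ω_n = √(k_eq/m) = √(450.3/0.407) = √1106 = 33.26 rad/s.
T_n = 2π/ω_n = 6.283/33.26 = 0.1889 s.

0.189 s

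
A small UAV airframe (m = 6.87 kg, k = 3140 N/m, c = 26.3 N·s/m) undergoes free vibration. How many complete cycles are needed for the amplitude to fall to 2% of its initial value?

ζ = c/(2√(km)) = 26.3/(2√(3140 × 6.87)) = 26.3/293.7 = 0.08953.
Logarithmic decrement δ = 2πζ/√(1 − ζ²) = 2π × 0.08953/√(1 − 0.00802) = 0.5648.
x_n/x₀ = e^(−nδ) ≤ 0.02; take ln: n ≥ ln(1/0.02)/δ = 3.912/0.5648 = 6.926.
So 7 complete cycles are required.

7 cycles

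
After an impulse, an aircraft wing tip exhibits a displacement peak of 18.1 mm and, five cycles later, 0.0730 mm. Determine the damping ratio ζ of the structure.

Logarithmic decrement δ = (1/n)·ln(x₀/x_n) = (1/5)·ln(18.1/0.0730) = (1/5)·ln(247.9) = 1.103.
ζ = δ/√(4π² + δ²) = 1.103/√(39.48 + 1.22) = 1.103/6.379 = 0.1728.

0.173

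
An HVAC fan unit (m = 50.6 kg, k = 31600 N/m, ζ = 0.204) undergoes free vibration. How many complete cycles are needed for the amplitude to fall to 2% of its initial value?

Logarithmic decrement δ = 2πζ/√(1 − ζ²) = 2π × 0.2040/√(1 − 0.0416) = 1.309.
x_n/x₀ = e^(−nδ) ≤ 0.02; take ln: n ≥ ln(1/0.02)/δ = 3.912/1.309 = 2.988.
So 3 complete cycles are required.

3 cycles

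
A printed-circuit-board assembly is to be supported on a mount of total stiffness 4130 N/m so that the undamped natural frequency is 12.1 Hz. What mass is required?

0.715 kg

ω_n = 2πf_n = 2π × 12.1 = 76.03 rad/s.
m = k/ω_n² = 4130/76.03² = 4130/5780 = 0.7145 kg.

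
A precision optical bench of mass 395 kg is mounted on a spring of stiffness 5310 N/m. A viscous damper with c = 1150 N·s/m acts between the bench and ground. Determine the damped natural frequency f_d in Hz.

0.536 Hz

ω_n = √(k/m) = √(5310/395) = 3.666 rad/s.
Critical damping c_c = 2√(k·m) = 2√(5310 × 395) = 2897 N·s/m, so ζ = c/c_c = 1150/2897 = 0.3970.
ω_d = ω_n√(1 − ζ²) = 3.666 × √(1 − 0.158) = 3.365 rad/s.
f_d = ω_d/(2π) = 0.5356 Hz.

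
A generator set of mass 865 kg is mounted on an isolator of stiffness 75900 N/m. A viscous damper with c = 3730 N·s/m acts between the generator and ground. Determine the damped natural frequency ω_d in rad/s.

9.12 rad/s

ω_n = √(k/m) = √(75900/865) = 9.367 rad/s.
Critical damping c_c = 2√(k·m) = 2√(75900 × 865) = 16210 N·s/m, so ζ = c/c_c = 3730/16210 = 0.2302.
ω_d = ω_n√(1 − ζ²) = 9.367 × √(1 − 0.0530) = 9.116 rad/s.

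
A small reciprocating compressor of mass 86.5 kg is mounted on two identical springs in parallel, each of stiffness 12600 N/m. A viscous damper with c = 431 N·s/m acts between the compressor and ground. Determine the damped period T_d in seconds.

Parallel springs add: k_eq = 2 × 12600 = 25200 N/m.
ω_n = √(k_eq/m) = √(25200/86.5) = 17.07 rad/s.
Critical damping c_c = 2√(k_eq·m) = 2√(25200 × 86.5) = 2953 N·s/m, so ζ = c/c_c = 431/2953 = 0.1460.
ω_d = ω_n√(1 − ζ²) = 17.07 × √(1 − 0.0213) = 16.89 rad/s.
T_d = 2π/ω_d = 0.3721 s.

0.372 s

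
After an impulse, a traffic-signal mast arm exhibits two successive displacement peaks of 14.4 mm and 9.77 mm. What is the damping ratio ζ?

0.0616

Logarithmic decrement δ = (1/n)·ln(x₀/x_n) = (1/1)·ln(14.4/9.77) = (1/1)·ln(1.474) = 0.3879.
ζ = δ/√(4π² + δ²) = 0.3879/√(39.48 + 0.150) = 0.3879/6.295 = 0.06162.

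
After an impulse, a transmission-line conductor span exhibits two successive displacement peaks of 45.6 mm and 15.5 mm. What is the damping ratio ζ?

0.169

Logarithmic decrement δ = (1/n)·ln(x₀/x_n) = (1/1)·ln(45.6/15.5) = (1/1)·ln(2.942) = 1.079.
ζ = δ/√(4π² + δ²) = 1.079/√(39.48 + 1.16) = 1.079/6.375 = 0.1693.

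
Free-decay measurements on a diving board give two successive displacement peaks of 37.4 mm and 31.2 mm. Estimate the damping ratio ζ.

Logarithmic decrement δ = (1/n)·ln(x₀/x_n) = (1/1)·ln(37.4/31.2) = (1/1)·ln(1.199) = 0.1813.
ζ = δ/√(4π² + δ²) = 0.1813/√(39.48 + 0.0329) = 0.1813/6.286 = 0.02884.

0.0288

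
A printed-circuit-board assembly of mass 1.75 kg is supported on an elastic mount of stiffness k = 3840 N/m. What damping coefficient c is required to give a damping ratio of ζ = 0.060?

9.84 N·s/m

c_c = 2√(k·m) = 2√(3840 × 1.75) = 164.0 N·s/m.
c = ζ·c_c = 0.060 × 164.0 = 9.837 N·s/m.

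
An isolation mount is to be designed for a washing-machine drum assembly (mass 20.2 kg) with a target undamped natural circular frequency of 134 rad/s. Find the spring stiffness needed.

363000 N/m

k = m·ω_n² = 20.2 × 134.0² = 20.2 × 17960 = 362700 N/m.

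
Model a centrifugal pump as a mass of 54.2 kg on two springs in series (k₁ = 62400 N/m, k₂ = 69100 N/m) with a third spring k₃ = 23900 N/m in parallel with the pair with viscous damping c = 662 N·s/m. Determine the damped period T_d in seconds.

Series pair: k_s = k₁k₂/(k₁+k₂) = (62400)(69100)/(62400 + 69100) = 32790 N/m. In parallel with k₃: k_eq = 32790 + 23900 = 56690 N/m.
ω_n = √(k_eq/m) = √(56690/54.2) = 32.34 rad/s.
Critical damping c_c = 2√(k_eq·m) = 2√(56690 × 54.2) = 3506 N·s/m, so ζ = c/c_c = 662/3506 = 0.1888.
ω_d = ω_n√(1 − ζ²) = 32.34 × √(1 − 0.0357) = 31.76 rad/s.
T_d = 2π/ω_d = 0.1978 s.

0.198 s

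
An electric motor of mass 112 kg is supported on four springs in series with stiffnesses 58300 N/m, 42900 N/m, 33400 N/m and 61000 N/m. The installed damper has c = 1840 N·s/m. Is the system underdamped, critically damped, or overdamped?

underdamped

Series springs: 1/k_eq = 1/58300 + 1/42900 + 1/33400 + 1/61000 = 8.680×10^-5, so k_eq = 11520 N/m.
c_c = 2√(k_eq·m) = 2272 N·s/m; ζ = c/c_c = 1840/2272 = 0.810.
Since ζ < 1 the system is underdamped.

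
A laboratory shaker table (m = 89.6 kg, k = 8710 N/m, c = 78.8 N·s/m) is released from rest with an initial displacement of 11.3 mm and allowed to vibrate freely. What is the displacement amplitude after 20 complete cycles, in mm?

0.0414 mm

ζ = c/(2√(km)) = 78.8/(2√(8710 × 89.6)) = 78.8/1767 = 0.04460.
Logarithmic decrement δ = 2πζ/√(1 − ζ²) = 2π × 0.04460/√(1 − 0.00199) = 0.2805.
After n cycles, x_n/x₀ = e^(−nδ), so x_20 = 11.3 × e^(−20 × 0.2805) = 11.3 × 0.003660 = 0.04136 mm.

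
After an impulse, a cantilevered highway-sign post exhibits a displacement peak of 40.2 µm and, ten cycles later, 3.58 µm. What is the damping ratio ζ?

0.0385

Logarithmic decrement δ = (1/n)·ln(x₀/x_n) = (1/10)·ln(40.2/3.58) = (1/10)·ln(11.23) = 0.2419.
ζ = δ/√(4π² + δ²) = 0.2419/√(39.48 + 0.0585) = 0.2419/6.288 = 0.03846.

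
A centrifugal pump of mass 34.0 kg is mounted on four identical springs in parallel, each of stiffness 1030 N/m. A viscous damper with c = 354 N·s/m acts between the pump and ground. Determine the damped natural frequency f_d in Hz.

1.54 Hz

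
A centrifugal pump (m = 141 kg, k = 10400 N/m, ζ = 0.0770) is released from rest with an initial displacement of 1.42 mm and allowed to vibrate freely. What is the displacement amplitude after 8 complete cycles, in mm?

0.0293 mm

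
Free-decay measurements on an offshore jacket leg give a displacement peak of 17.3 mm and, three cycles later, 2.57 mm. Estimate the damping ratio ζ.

0.101

Logarithmic decrement δ = (1/n)·ln(x₀/x_n) = (1/3)·ln(17.3/2.57) = (1/3)·ln(6.732) = 0.6356.
ζ = δ/√(4π² + δ²) = 0.6356/√(39.48 + 0.404) = 0.6356/6.315 = 0.1006.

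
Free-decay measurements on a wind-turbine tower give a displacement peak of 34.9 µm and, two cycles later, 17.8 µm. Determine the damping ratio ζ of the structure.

Logarithmic decrement δ = (1/n)·ln(x₀/x_n) = (1/2)·ln(34.9/17.8) = (1/2)·ln(1.961) = 0.3366.
ζ = δ/√(4π² + δ²) = 0.3366/√(39.48 + 0.113) = 0.3366/6.292 = 0.05350.

0.0535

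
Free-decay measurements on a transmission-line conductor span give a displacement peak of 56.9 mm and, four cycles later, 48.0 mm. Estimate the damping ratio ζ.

0.00677

Logarithmic decrement δ = (1/n)·ln(x₀/x_n) = (1/4)·ln(56.9/48.0) = (1/4)·ln(1.185) = 0.04252.
ζ = δ/√(4π² + δ²) = 0.04252/√(39.48 + 0.00181) = 0.04252/6.283 = 0.006768.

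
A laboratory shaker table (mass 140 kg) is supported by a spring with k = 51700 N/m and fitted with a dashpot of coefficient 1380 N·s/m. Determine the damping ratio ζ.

ω_n = √(k/m) = √(51700/140) = 19.22 rad/s.
Critical damping c_c = 2√(k·m) = 2√(51700 × 140) = 5381 N·s/m, so ζ = c/c_c = 1380/5381 = 0.2565.

0.256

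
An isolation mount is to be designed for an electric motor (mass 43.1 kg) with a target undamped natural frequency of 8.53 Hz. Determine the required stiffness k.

ω_n = 2πf_n = 2π × 8.53 = 53.60 rad/s.
k = m·ω_n² = 43.1 × 53.60² = 43.1 × 2872 = 123800 N/m.

124000 N/m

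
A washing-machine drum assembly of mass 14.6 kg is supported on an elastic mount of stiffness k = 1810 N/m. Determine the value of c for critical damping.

c_c = 2√(k·m) = 2√(1810 × 14.6) = 2 × 162.6 = 325.1 N·s/m.

325 N·s/m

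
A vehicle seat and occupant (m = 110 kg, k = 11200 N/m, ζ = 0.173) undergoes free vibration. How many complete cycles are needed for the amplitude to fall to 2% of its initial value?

Logarithmic decrement δ = 2πζ/√(1 − ζ²) = 2π × 0.1730/√(1 − 0.0299) = 1.104.
x_n/x₀ = e^(−nδ) ≤ 0.02; take ln: n ≥ ln(1/0.02)/δ = 3.912/1.104 = 3.545.
So 4 complete cycles are required.

4 cycles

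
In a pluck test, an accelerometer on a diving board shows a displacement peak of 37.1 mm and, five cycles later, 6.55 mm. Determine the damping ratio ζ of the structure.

0.0551

Logarithmic decrement δ = (1/n)·ln(x₀/x_n) = (1/5)·ln(37.1/6.55) = (1/5)·ln(5.664) = 0.3468.
ζ = δ/√(4π² + δ²) = 0.3468/√(39.48 + 0.120) = 0.3468/6.293 = 0.05512.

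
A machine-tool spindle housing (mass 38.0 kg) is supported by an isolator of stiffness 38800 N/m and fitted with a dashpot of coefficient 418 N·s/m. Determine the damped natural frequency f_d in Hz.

ω_n = √(k/m) = √(38800/38.0) = 31.95 rad/s.
Critical damping c_c = 2√(k·m) = 2√(38800 × 38.0) = 2428 N·s/m, so ζ = c/c_c = 418/2428 = 0.1721.
ω_d = ω_n√(1 − ζ²) = 31.95 × √(1 − 0.0296) = 31.48 rad/s.
f_d = ω_d/(2π) = 5.010 Hz.

5.01 Hz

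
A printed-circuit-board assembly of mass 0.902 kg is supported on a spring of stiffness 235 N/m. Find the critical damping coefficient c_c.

29.1 N·s/m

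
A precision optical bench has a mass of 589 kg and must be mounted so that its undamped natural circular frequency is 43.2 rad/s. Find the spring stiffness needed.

k = m·ω_n² = 589 × 43.20² = 589 × 1866 = 1099000 N/m.

1100000 N/m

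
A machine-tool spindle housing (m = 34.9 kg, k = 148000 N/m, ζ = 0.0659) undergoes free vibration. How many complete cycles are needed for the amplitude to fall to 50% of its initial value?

2 cycles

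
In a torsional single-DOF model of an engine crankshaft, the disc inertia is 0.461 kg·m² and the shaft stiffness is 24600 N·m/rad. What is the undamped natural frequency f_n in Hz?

36.8 Hz

ω_n = √(k_t/J) = √(24600/0.461) = √53360 = 231.0 rad/s.
f_n = ω_n/(2π) = 231.0/6.283 = 36.77 Hz.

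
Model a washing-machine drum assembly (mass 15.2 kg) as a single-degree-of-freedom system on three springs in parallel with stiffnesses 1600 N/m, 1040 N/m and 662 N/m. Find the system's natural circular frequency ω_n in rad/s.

14.7 rad/s

Parallel springs add: k_eq = 1600 + 1040 + 662 = 3302 N/m.
ω_n = √(k_eq/m) = √(3302/15.2) = √217.2 = 14.74 rad/s.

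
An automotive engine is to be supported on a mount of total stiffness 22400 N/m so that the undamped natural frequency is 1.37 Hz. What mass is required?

ω_n = 2πf_n = 2π × 1.37 = 8.608 rad/s.
m = k/ω_n² = 22400/8.608² = 22400/74.10 = 302.3 kg.

302 kg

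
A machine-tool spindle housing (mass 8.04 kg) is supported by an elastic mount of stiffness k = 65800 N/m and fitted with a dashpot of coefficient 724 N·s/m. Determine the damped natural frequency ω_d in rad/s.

78.5 rad/s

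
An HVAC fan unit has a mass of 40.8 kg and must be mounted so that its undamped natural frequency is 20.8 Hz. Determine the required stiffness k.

697000 N/m

ω_n = 2πf_n = 2π × 20.8 = 130.7 rad/s.
k = m·ω_n² = 40.8 × 130.7² = 40.8 × 17080 = 696900 N/m.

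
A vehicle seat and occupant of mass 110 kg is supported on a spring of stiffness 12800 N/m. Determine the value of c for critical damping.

2370 N·s/m

c_c = 2√(k·m) = 2√(12800 × 110) = 2 × 1187 = 2373 N·s/m.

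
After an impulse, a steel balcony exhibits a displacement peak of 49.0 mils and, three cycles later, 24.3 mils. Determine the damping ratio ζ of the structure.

Logarithmic decrement δ = (1/n)·ln(x₀/x_n) = (1/3)·ln(49.0/24.3) = (1/3)·ln(2.016) = 0.2338.
ζ = δ/√(4π² + δ²) = 0.2338/√(39.48 + 0.0547) = 0.2338/6.288 = 0.03718.

0.0372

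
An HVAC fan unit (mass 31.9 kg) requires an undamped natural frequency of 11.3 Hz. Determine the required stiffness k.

161000 N/m

ω_n = 2πf_n = 2π × 11.3 = 71.00 rad/s.
k = m·ω_n² = 31.9 × 71.00² = 31.9 × 5041 = 160800 N/m.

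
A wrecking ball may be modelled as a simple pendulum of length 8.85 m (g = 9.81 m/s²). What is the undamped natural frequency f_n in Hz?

For a simple pendulum ω_n = √(g/L) = √(9.81/8.85) = √1.108 = 1.053 rad/s.
f_n = ω_n/(2π) = 1.053/6.283 = 0.1676 Hz.

0.168 Hz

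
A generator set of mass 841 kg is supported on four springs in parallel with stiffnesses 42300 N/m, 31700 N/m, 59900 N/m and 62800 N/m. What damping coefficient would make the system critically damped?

25700 N·s/m

Parallel springs add: k_eq = 42300 + 31700 + 59900 + 62800 = 196700 N/m.
c_c = 2√(k_eq·m) = 2√(196700 × 841) = 2 × 12860 = 25720 N·s/m.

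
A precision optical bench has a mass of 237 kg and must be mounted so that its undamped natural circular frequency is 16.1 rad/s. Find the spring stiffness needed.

k = m·ω_n² = 237 × 16.10² = 237 × 259.2 = 61430 N/m.

61400 N/m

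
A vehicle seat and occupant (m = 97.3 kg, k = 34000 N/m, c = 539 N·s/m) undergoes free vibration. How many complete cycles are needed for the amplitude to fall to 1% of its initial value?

5 cycles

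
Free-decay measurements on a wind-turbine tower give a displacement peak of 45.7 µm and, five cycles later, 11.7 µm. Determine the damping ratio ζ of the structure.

Logarithmic decrement δ = (1/n)·ln(x₀/x_n) = (1/5)·ln(45.7/11.7) = (1/5)·ln(3.906) = 0.2725.
ζ = δ/√(4π² + δ²) = 0.2725/√(39.48 + 0.0743) = 0.2725/6.289 = 0.04333.

0.0433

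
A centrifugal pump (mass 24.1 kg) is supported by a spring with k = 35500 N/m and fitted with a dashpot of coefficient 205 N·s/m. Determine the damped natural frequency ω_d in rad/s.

ω_n = √(k/m) = √(35500/24.1) = 38.38 rad/s.
Critical damping c_c = 2√(k·m) = 2√(35500 × 24.1) = 1850 N·s/m, so ζ = c/c_c = 205/1850 = 0.1108.
ω_d = ω_n√(1 − ζ²) = 38.38 × √(1 − 0.0123) = 38.14 rad/s.

38.1 rad/s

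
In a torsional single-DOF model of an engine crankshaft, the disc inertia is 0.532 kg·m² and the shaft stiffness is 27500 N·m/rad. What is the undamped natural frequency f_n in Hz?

ω_n = √(k_t/J) = √(27500/0.532) = √51690 = 227.4 rad/s.
f_n = ω_n/(2π) = 227.4/6.283 = 36.19 Hz.

36.2 Hz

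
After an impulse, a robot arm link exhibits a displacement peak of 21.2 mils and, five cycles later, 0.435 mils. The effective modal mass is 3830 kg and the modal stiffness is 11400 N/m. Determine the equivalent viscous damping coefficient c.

Logarithmic decrement δ = (1/n)·ln(x₀/x_n) = (1/5)·ln(21.2/0.435) = (1/5)·ln(48.74) = 0.7773.
ζ = δ/√(4π² + δ²) = 0.7773/√(39.48 + 0.604) = 0.7773/6.331 = 0.1228.
c = ζ · 2√(km) = 0.1228 × 2√(11400 × 3830) = 0.1228 × 13220 = 1622 N·s/m.

1620 N·s/m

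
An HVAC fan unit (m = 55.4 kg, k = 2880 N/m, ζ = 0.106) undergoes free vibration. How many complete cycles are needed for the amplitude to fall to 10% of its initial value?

4 cycles

Logarithmic decrement δ = 2πζ/√(1 − ζ²) = 2π × 0.1060/√(1 − 0.0112) = 0.6698.
x_n/x₀ = e^(−nδ) ≤ 0.1; take ln: n ≥ ln(1/0.1)/δ = 2.303/0.6698 = 3.438.
So 4 complete cycles are required.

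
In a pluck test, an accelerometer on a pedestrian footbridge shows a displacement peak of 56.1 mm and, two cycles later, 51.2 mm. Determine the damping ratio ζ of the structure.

0.00727

Logarithmic decrement δ = (1/n)·ln(x₀/x_n) = (1/2)·ln(56.1/51.2) = (1/2)·ln(1.096) = 0.04570.
ζ = δ/√(4π² + δ²) = 0.04570/√(39.48 + 0.00209) = 0.04570/6.283 = 0.007273.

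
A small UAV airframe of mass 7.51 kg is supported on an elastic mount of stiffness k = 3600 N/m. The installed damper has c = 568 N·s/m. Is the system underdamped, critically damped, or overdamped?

c_c = 2√(k·m) = 328.9 N·s/m; ζ = c/c_c = 568/328.9 = 1.73.
Since ζ > 1 the system is overdamped.

overdamped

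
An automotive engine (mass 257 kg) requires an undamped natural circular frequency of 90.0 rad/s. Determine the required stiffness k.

k = m·ω_n² = 257 × 90.00² = 257 × 8100 = 2082000 N/m.

2080000 N/m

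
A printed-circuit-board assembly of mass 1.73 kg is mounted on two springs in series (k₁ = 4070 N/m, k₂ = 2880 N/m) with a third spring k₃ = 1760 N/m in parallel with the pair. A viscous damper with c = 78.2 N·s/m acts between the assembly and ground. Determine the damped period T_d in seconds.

Series pair: k_s = k₁k₂/(k₁+k₂) = (4070)(2880)/(4070 + 2880) = 1687 N/m. In parallel with k₃: k_eq = 1687 + 1760 = 3447 N/m.
ω_n = √(k_eq/m) = √(3447/1.73) = 44.63 rad/s.
Critical damping c_c = 2√(k_eq·m) = 2√(3447 × 1.73) = 154.4 N·s/m, so ζ = c/c_c = 78.2/154.4 = 0.5064.
ω_d = ω_n√(1 − ζ²) = 44.63 × √(1 − 0.256) = 38.49 rad/s.
T_d = 2π/ω_d = 0.1632 s.

0.163 s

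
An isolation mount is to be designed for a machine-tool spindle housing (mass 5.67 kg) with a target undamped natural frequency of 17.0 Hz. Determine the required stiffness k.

64700 N/m

ω_n = 2πf_n = 2π × 17.0 = 106.8 rad/s.
k = m·ω_n² = 5.67 × 106.8² = 5.67 × 11410 = 64690 N/m.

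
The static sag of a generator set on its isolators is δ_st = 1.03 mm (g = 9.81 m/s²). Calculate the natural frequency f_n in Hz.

ω_n = √(g/δ_st) = √(9.81/0.00103) = √9524 = 97.59 rad/s.
f_n = ω_n/(2π) = 97.59/6.283 = 15.53 Hz.

15.5 Hz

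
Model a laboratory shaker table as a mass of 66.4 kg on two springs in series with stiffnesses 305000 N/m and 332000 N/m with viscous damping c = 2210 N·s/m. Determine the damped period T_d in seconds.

Series springs: 1/k_eq = 1/305000 + 1/332000 = 6.291×10^-6, so k_eq = 159000 N/m.
ω_n = √(k_eq/m) = √(159000/66.4) = 48.93 rad/s.
Critical damping c_c = 2√(k_eq·m) = 2√(159000 × 66.4) = 6498 N·s/m, so ζ = c/c_c = 2210/6498 = 0.3401.
ω_d = ω_n√(1 − ζ²) = 48.93 × √(1 − 0.116) = 46.01 rad/s.
T_d = 2π/ω_d = 0.1366 s.

0.137 s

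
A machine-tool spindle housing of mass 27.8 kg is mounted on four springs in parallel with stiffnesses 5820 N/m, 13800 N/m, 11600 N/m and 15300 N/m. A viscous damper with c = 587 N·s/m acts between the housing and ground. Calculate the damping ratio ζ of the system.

Parallel springs add: k_eq = 5820 + 13800 + 11600 + 15300 = 46520 N/m.
ω_n = √(k_eq/m) = √(46520/27.8) = 40.91 rad/s.
Critical damping c_c = 2√(k_eq·m) = 2√(46520 × 27.8) = 2274 N·s/m, so ζ = c/c_c = 587/2274 = 0.2581.

0.258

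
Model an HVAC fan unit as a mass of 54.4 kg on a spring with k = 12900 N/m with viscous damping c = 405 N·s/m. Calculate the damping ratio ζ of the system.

0.242

ω_n = √(k/m) = √(12900/54.4) = 15.40 rad/s.
Critical damping c_c = 2√(k·m) = 2√(12900 × 54.4) = 1675 N·s/m, so ζ = c/c_c = 405/1675 = 0.2417.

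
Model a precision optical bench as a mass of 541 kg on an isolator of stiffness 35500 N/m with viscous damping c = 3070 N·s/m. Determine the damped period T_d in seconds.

ω_n = √(k/m) = √(35500/541) = 8.101 rad/s.
Critical damping c_c = 2√(k·m) = 2√(35500 × 541) = 8765 N·s/m, so ζ = c/c_c = 3070/8765 = 0.3503.
ω_d = ω_n√(1 − ζ²) = 8.101 × √(1 − 0.123) = 7.587 rad/s.
T_d = 2π/ω_d = 0.8281 s.

0.828 s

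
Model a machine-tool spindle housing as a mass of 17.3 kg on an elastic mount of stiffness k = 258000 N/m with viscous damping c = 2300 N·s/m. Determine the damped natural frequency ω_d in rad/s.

ω_n = √(k/m) = √(258000/17.3) = 122.1 rad/s.
Critical damping c_c = 2√(k·m) = 2√(258000 × 17.3) = 4225 N·s/m, so ζ = c/c_c = 2300/4225 = 0.5443.
ω_d = ω_n√(1 − ζ²) = 122.1 × √(1 − 0.296) = 102.4 rad/s.

102 rad/s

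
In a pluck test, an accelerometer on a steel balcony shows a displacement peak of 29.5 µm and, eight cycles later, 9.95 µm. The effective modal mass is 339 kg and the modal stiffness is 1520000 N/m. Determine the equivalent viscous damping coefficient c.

981 N·s/m

Logarithmic decrement δ = (1/n)·ln(x₀/x_n) = (1/8)·ln(29.5/9.95) = (1/8)·ln(2.965) = 0.1359.
ζ = δ/√(4π² + δ²) = 0.1359/√(39.48 + 0.0185) = 0.1359/6.285 = 0.02162.
c = ζ · 2√(km) = 0.02162 × 2√(1520000 × 339) = 0.02162 × 45400 = 981.4 N·s/m.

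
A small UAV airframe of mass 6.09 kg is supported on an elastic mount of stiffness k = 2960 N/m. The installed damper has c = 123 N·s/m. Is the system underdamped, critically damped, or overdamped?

underdamped

c_c = 2√(k·m) = 268.5 N·s/m; ζ = c/c_c = 123/268.5 = 0.458.
Since ζ < 1 the system is underdamped.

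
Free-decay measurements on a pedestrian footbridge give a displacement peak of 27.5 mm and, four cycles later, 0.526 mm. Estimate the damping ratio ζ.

Logarithmic decrement δ = (1/n)·ln(x₀/x_n) = (1/4)·ln(27.5/0.526) = (1/4)·ln(52.28) = 0.9892.
ζ = δ/√(4π² + δ²) = 0.9892/√(39.48 + 0.978) = 0.9892/6.361 = 0.1555.

0.156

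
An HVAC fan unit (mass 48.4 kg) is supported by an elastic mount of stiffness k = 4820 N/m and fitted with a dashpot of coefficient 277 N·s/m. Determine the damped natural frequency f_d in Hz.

1.52 Hz

ω_n = √(k/m) = √(4820/48.4) = 9.979 rad/s.
Critical damping c_c = 2√(k·m) = 2√(4820 × 48.4) = 966.0 N·s/m, so ζ = c/c_c = 277/966.0 = 0.2868.
ω_d = ω_n√(1 − ζ²) = 9.979 × √(1 − 0.0822) = 9.560 rad/s.
f_d = ω_d/(2π) = 1.522 Hz.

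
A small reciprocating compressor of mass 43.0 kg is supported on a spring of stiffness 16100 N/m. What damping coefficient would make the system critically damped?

1660 N·s/m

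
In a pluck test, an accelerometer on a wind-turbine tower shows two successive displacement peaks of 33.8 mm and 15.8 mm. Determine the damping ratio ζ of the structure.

0.120

Logarithmic decrement δ = (1/n)·ln(x₀/x_n) = (1/1)·ln(33.8/15.8) = (1/1)·ln(2.139) = 0.7605.
ζ = δ/√(4π² + δ²) = 0.7605/√(39.48 + 0.578) = 0.7605/6.329 = 0.1202.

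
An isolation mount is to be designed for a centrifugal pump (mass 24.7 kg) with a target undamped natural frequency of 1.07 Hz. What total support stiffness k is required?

1120 N/m

ω_n = 2πf_n = 2π × 1.07 = 6.723 rad/s.
k = m·ω_n² = 24.7 × 6.723² = 24.7 × 45.20 = 1116 N/m.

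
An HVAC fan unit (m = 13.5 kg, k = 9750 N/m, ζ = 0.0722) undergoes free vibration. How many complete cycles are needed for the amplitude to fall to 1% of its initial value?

Logarithmic decrement δ = 2πζ/√(1 − ζ²) = 2π × 0.07220/√(1 − 0.00521) = 0.4548.
x_n/x₀ = e^(−nδ) ≤ 0.01; take ln: n ≥ ln(1/0.01)/δ = 4.605/0.4548 = 10.12.
So 11 complete cycles are required.

11 cycles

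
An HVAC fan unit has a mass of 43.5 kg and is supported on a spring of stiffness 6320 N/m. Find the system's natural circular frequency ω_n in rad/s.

ω_n = √(k/m) = √(6320/43.5) = √145.3 = 12.05 rad/s.

12.1 rad/s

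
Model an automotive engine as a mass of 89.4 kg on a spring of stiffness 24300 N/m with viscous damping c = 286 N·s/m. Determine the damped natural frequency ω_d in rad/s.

16.4 rad/s

ω_n = √(k/m) = √(24300/89.4) = 16.49 rad/s.
Critical damping c_c = 2√(k·m) = 2√(24300 × 89.4) = 2948 N·s/m, so ζ = c/c_c = 286/2948 = 0.09702.
ω_d = ω_n√(1 − ζ²) = 16.49 × √(1 − 0.00941) = 16.41 rad/s.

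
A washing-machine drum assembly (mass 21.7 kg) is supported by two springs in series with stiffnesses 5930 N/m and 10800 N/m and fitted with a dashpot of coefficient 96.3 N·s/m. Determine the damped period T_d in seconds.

0.480 s

Series springs: 1/k_eq = 1/5930 + 1/10800 = 0.0002612, so k_eq = 3828 N/m.
ω_n = √(k_eq/m) = √(3828/21.7) = 13.28 rad/s.
Critical damping c_c = 2√(k_eq·m) = 2√(3828 × 21.7) = 576.4 N·s/m, so ζ = c/c_c = 96.3/576.4 = 0.1671.
ω_d = ω_n√(1 − ζ²) = 13.28 × √(1 − 0.0279) = 13.10 rad/s.
T_d = 2π/ω_d = 0.4798 s.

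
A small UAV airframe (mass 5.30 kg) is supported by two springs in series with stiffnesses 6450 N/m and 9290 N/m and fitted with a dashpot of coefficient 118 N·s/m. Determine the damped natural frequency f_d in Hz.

Series springs: 1/k_eq = 1/6450 + 1/9290 = 0.0002627, so k_eq = 3807 N/m.
ω_n = √(k_eq/m) = √(3807/5.30) = 26.80 rad/s.
Critical damping c_c = 2√(k_eq·m) = 2√(3807 × 5.30) = 284.1 N·s/m, so ζ = c/c_c = 118/284.1 = 0.4154.
ω_d = ω_n√(1 − ζ²) = 26.80 × √(1 − 0.173) = 24.38 rad/s.
f_d = ω_d/(2π) = 3.880 Hz.

3.88 Hz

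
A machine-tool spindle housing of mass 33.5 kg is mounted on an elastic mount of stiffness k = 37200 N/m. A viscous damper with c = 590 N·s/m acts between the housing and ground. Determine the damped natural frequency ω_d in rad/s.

ω_n = √(k/m) = √(37200/33.5) = 33.32 rad/s.
Critical damping c_c = 2√(k·m) = 2√(37200 × 33.5) = 2233 N·s/m, so ζ = c/c_c = 590/2233 = 0.2643.
ω_d = ω_n√(1 − ζ²) = 33.32 × √(1 − 0.0698) = 32.14 rad/s.

32.1 rad/s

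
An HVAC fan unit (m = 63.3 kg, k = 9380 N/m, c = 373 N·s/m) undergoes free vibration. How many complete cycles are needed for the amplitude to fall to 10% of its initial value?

ζ = c/(2√(km)) = 373/(2√(9380 × 63.3)) = 373/1541 = 0.2420.
Logarithmic decrement δ = 2πζ/√(1 − ζ²) = 2π × 0.2420/√(1 − 0.0586) = 1.567.
x_n/x₀ = e^(−nδ) ≤ 0.1; take ln: n ≥ ln(1/0.1)/δ = 2.303/1.567 = 1.469.
So 2 complete cycles are required.

2 cycles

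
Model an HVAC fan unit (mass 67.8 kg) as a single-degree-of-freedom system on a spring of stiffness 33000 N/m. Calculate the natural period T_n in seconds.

ω_n = √(k/m) = √(33000/67.8) = √486.7 = 22.06 rad/s.
T_n = 2π/ω_n = 6.283/22.06 = 0.2848 s.

0.285 s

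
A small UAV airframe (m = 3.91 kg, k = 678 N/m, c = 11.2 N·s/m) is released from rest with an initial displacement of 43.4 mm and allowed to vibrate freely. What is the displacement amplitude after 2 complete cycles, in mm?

ζ = c/(2√(km)) = 11.2/(2√(678 × 3.91)) = 11.2/103.0 = 0.1088.
Logarithmic decrement δ = 2πζ/√(1 − ζ²) = 2π × 0.1088/√(1 − 0.0118) = 0.6875.
After n cycles, x_n/x₀ = e^(−nδ), so x_2 = 43.4 × e^(−2 × 0.6875) = 43.4 × 0.2529 = 10.97 mm.

11.0 mm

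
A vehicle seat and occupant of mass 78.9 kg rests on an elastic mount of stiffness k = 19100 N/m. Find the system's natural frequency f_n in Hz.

2.48 Hz

ω_n = √(k/m) = √(19100/78.9) = √242.1 = 15.56 rad/s.
f_n = ω_n/(2π) = 15.56/6.283 = 2.476 Hz.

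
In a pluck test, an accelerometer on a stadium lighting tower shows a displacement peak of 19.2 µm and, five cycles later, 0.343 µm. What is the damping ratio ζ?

Logarithmic decrement δ = (1/n)·ln(x₀/x_n) = (1/5)·ln(19.2/0.343) = (1/5)·ln(55.98) = 0.8050.
ζ = δ/√(4π² + δ²) = 0.8050/√(39.48 + 0.648) = 0.8050/6.335 = 0.1271.

0.127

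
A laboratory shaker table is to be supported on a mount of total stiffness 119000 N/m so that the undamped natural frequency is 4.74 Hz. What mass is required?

134 kg

ω_n = 2πf_n = 2π × 4.74 = 29.78 rad/s.
m = k/ω_n² = 119000/29.78² = 119000/887.0 = 134.2 kg.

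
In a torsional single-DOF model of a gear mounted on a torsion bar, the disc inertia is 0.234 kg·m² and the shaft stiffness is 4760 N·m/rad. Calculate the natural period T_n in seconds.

0.0441 s

ω_n = √(k_t/J) = √(4760/0.234) = √20340 = 142.6 rad/s.
T_n = 2π/ω_n = 6.283/142.6 = 0.04405 s.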